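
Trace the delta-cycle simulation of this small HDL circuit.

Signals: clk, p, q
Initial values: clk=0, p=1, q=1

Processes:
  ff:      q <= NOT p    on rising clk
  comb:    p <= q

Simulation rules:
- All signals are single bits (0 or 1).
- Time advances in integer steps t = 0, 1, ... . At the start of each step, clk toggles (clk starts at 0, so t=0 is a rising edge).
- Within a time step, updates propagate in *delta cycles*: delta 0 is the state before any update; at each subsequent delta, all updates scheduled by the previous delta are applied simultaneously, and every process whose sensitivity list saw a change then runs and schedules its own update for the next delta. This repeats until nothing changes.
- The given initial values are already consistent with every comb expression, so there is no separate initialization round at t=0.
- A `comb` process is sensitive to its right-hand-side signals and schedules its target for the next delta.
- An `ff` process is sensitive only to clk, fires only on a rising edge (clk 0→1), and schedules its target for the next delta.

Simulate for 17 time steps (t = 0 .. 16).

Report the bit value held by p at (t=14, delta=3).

[bits: q,clk,p]
t=0: Δ0=101 Δ1=111 Δ2=011 Δ3=010 | 3Δ
t=1: Δ0=010 Δ1=000 | 1Δ
t=2: Δ0=000 Δ1=010 Δ2=110 Δ3=111 | 3Δ
t=3: Δ0=111 Δ1=101 | 1Δ
t=4: Δ0=101 Δ1=111 Δ2=011 Δ3=010 | 3Δ
t=5: Δ0=010 Δ1=000 | 1Δ
t=6: Δ0=000 Δ1=010 Δ2=110 Δ3=111 | 3Δ
t=7: Δ0=111 Δ1=101 | 1Δ
t=8: Δ0=101 Δ1=111 Δ2=011 Δ3=010 | 3Δ
t=9: Δ0=010 Δ1=000 | 1Δ
t=10: Δ0=000 Δ1=010 Δ2=110 Δ3=111 | 3Δ
t=11: Δ0=111 Δ1=101 | 1Δ
t=12: Δ0=101 Δ1=111 Δ2=011 Δ3=010 | 3Δ
t=13: Δ0=010 Δ1=000 | 1Δ
t=14: Δ0=000 Δ1=010 Δ2=110 Δ3=111 | 3Δ
t=15: Δ0=111 Δ1=101 | 1Δ
t=16: Δ0=101 Δ1=111 Δ2=011 Δ3=010 | 3Δ

1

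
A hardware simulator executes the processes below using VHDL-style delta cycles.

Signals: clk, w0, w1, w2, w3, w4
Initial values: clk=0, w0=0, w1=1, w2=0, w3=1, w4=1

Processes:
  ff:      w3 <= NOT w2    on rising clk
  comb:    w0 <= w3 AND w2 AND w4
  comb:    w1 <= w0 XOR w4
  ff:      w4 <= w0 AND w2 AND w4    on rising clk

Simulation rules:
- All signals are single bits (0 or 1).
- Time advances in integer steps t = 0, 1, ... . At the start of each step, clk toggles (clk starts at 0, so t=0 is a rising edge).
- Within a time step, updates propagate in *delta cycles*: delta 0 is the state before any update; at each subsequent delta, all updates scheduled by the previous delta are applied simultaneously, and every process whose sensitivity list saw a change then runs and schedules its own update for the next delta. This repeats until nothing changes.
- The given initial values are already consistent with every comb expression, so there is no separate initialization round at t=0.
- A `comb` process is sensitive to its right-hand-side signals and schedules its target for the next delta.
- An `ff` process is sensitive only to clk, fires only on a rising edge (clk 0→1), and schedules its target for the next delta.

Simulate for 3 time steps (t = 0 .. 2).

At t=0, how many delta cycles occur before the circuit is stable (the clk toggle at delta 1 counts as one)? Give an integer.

3

[bits: clk,w3,w4,w2,w0,w1]
t=0: Δ0=011001 Δ1=111001 Δ2=110001 Δ3=110000 | 3Δ
t=1: Δ0=110000 Δ1=010000 | 1Δ
t=2: Δ0=010000 Δ1=110000 | 1Δ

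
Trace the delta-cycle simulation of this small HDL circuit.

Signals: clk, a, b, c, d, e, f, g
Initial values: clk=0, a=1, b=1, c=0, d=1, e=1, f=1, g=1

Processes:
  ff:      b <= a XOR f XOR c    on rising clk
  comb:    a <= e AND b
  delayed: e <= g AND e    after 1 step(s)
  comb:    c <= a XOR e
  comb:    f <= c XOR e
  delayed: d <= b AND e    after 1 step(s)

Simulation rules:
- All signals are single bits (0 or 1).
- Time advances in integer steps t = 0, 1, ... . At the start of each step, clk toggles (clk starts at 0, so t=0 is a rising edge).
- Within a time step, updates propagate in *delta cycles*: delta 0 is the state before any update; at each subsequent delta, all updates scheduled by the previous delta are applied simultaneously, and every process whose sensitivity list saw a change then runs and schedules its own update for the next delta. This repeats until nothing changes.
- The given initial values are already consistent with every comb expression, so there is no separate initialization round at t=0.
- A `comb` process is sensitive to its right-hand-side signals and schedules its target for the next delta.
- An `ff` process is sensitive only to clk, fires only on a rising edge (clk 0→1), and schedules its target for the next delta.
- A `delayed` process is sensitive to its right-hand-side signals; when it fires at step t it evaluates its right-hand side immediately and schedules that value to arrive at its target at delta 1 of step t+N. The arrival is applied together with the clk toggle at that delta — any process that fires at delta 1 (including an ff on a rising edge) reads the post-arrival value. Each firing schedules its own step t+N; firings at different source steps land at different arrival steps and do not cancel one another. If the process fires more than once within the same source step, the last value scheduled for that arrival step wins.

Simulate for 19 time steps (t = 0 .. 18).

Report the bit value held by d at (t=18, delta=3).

0

[bits: g,a,clk,b,f,c,d,e]
t=0: Δ0=11011011 Δ1=11111011 Δ2=11101011 Δ3=10101011 Δ4=10101111 Δ5=10100111 | 5Δ
t=1: Δ0=10100111 Δ1=10000101 | 1Δ
t=2: Δ0=10000101 Δ1=10100101 Δ2=10110101 Δ3=11110101 Δ4=11110001 Δ5=11111001 | 5Δ
t=3: Δ0=11111001 Δ1=11011011 | 1Δ
t=4: Δ0=11011011 Δ1=11111011 Δ2=11101011 Δ3=10101011 Δ4=10101111 Δ5=10100111 | 5Δ
t=5: Δ0=10100111 Δ1=10000101 | 1Δ
t=6: Δ0=10000101 Δ1=10100101 Δ2=10110101 Δ3=11110101 Δ4=11110001 Δ5=11111001 | 5Δ
t=7: Δ0=11111001 Δ1=11011011 | 1Δ
t=8: Δ0=11011011 Δ1=11111011 Δ2=11101011 Δ3=10101011 Δ4=10101111 Δ5=10100111 | 5Δ
t=9: Δ0=10100111 Δ1=10000101 | 1Δ
t=10: Δ0=10000101 Δ1=10100101 Δ2=10110101 Δ3=11110101 Δ4=11110001 Δ5=11111001 | 5Δ
t=11: Δ0=11111001 Δ1=11011011 | 1Δ
t=12: Δ0=11011011 Δ1=11111011 Δ2=11101011 Δ3=10101011 Δ4=10101111 Δ5=10100111 | 5Δ
t=13: Δ0=10100111 Δ1=10000101 | 1Δ
t=14: Δ0=10000101 Δ1=10100101 Δ2=10110101 Δ3=11110101 Δ4=11110001 Δ5=11111001 | 5Δ
t=15: Δ0=11111001 Δ1=11011011 | 1Δ
t=16: Δ0=11011011 Δ1=11111011 Δ2=11101011 Δ3=10101011 Δ4=10101111 Δ5=10100111 | 5Δ
t=17: Δ0=10100111 Δ1=10000101 | 1Δ
t=18: Δ0=10000101 Δ1=10100101 Δ2=10110101 Δ3=11110101 Δ4=11110001 Δ5=11111001 | 5Δ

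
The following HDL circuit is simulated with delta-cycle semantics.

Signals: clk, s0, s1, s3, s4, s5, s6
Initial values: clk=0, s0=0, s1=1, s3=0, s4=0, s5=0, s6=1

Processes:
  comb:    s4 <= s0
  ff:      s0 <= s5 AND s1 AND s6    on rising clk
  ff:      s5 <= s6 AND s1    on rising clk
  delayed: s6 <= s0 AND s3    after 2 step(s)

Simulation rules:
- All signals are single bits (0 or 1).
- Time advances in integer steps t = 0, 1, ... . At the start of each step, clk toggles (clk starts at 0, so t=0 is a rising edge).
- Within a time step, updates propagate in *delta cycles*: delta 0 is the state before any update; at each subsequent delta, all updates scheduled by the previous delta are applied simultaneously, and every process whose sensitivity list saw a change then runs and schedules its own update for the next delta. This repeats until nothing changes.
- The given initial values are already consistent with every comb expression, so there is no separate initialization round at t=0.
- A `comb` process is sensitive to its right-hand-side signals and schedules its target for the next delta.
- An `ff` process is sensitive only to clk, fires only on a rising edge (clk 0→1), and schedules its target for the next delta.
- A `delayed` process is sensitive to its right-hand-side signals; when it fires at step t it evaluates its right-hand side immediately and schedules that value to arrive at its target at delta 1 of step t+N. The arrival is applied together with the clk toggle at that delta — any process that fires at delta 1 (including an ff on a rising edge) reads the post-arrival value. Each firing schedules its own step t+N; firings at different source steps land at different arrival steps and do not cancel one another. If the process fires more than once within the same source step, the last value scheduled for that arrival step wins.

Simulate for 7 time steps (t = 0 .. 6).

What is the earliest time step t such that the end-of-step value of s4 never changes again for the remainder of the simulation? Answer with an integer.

t0.Δ0 s1=1 s5=0 s6=1 s4=0 s0=0 clk=0 s3=0
t0.Δ1 s1=1 s5=0 s6=1 s4=0 s0=0 clk=1 s3=0
t0.Δ2 s1=1 s5=1 s6=1 s4=0 s0=0 clk=1 s3=0
t1.Δ0 s1=1 s5=1 s6=1 s4=0 s0=0 clk=1 s3=0
t1.Δ1 s1=1 s5=1 s6=1 s4=0 s0=0 clk=0 s3=0
t2.Δ0 s1=1 s5=1 s6=1 s4=0 s0=0 clk=0 s3=0
t2.Δ1 s1=1 s5=1 s6=1 s4=0 s0=0 clk=1 s3=0
t2.Δ2 s1=1 s5=1 s6=1 s4=0 s0=1 clk=1 s3=0
t2.Δ3 s1=1 s5=1 s6=1 s4=1 s0=1 clk=1 s3=0
t3.Δ0 s1=1 s5=1 s6=1 s4=1 s0=1 clk=1 s3=0
t3.Δ1 s1=1 s5=1 s6=1 s4=1 s0=1 clk=0 s3=0
t4.Δ0 s1=1 s5=1 s6=1 s4=1 s0=1 clk=0 s3=0
t4.Δ1 s1=1 s5=1 s6=0 s4=1 s0=1 clk=1 s3=0
t4.Δ2 s1=1 s5=0 s6=0 s4=1 s0=0 clk=1 s3=0
t4.Δ3 s1=1 s5=0 s6=0 s4=0 s0=0 clk=1 s3=0
t5.Δ0 s1=1 s5=0 s6=0 s4=0 s0=0 clk=1 s3=0
t5.Δ1 s1=1 s5=0 s6=0 s4=0 s0=0 clk=0 s3=0
t6.Δ0 s1=1 s5=0 s6=0 s4=0 s0=0 clk=0 s3=0
t6.Δ1 s1=1 s5=0 s6=0 s4=0 s0=0 clk=1 s3=0

4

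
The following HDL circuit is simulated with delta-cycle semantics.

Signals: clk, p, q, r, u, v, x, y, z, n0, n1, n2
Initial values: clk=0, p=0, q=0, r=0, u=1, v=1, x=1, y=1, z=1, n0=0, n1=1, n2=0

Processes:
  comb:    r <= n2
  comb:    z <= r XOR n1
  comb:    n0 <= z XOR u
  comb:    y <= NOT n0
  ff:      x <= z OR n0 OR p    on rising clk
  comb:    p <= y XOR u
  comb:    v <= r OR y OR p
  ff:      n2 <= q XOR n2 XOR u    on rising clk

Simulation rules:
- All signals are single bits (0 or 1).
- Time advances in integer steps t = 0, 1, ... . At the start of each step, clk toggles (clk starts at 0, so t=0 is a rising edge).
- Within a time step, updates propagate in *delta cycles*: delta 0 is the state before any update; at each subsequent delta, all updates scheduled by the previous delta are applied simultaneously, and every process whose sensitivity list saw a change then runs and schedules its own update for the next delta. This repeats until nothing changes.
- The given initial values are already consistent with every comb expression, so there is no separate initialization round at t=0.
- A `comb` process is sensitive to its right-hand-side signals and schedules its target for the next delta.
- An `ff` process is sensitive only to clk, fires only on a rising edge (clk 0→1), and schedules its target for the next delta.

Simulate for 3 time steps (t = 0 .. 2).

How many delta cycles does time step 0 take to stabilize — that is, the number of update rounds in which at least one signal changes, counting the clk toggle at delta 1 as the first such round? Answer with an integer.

7

t=0 Δ0: n0=0 v=1 r=0 clk=0 n2=0 p=0 x=1 u=1 n1=1 q=0 z=1 y=1
  Δ1: clk:0→1
  Δ2: n2:0→1
  Δ3: r:0→1
  Δ4: z:1→0
  Δ5: n0:0→1
  Δ6: y:1→0
  Δ7: p:0→1
  (7Δ to stable)
t=1 Δ0: n0=1 v=1 r=1 clk=1 n2=1 p=1 x=1 u=1 n1=1 q=0 z=0 y=0
  Δ1: clk:1→0
  (1Δ to stable)
t=2 Δ0: n0=1 v=1 r=1 clk=0 n2=1 p=1 x=1 u=1 n1=1 q=0 z=0 y=0
  Δ1: clk:0→1
  Δ2: n2:1→0
  Δ3: r:1→0
  Δ4: z:0→1
  Δ5: n0:1→0
  Δ6: y:0→1
  Δ7: p:1→0
  (7Δ to stable)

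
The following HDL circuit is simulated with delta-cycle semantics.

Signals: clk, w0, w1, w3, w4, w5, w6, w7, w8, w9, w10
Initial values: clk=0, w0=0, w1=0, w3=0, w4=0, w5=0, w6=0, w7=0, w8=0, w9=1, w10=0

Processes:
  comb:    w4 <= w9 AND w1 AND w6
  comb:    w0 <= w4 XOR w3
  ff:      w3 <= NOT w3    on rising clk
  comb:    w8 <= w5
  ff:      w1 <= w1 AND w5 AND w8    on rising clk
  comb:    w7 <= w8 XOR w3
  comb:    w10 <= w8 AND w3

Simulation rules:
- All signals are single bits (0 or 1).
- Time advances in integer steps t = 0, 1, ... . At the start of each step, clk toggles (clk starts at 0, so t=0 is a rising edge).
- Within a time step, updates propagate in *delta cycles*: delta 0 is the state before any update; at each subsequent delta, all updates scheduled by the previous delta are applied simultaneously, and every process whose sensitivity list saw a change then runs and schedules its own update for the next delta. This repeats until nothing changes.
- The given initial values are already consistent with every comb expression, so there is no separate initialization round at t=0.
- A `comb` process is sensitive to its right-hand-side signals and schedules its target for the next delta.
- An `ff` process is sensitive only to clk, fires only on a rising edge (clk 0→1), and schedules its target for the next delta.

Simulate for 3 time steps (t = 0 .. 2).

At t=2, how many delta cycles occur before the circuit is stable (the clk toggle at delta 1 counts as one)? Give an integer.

t0.Δ0 w7=0 w6=0 w9=1 w8=0 w0=0 clk=0 w10=0 w4=0 w1=0 w5=0 w3=0
t0.Δ1 w7=0 w6=0 w9=1 w8=0 w0=0 clk=1 w10=0 w4=0 w1=0 w5=0 w3=0
t0.Δ2 w7=0 w6=0 w9=1 w8=0 w0=0 clk=1 w10=0 w4=0 w1=0 w5=0 w3=1
t0.Δ3 w7=1 w6=0 w9=1 w8=0 w0=1 clk=1 w10=0 w4=0 w1=0 w5=0 w3=1
t1.Δ0 w7=1 w6=0 w9=1 w8=0 w0=1 clk=1 w10=0 w4=0 w1=0 w5=0 w3=1
t1.Δ1 w7=1 w6=0 w9=1 w8=0 w0=1 clk=0 w10=0 w4=0 w1=0 w5=0 w3=1
t2.Δ0 w7=1 w6=0 w9=1 w8=0 w0=1 clk=0 w10=0 w4=0 w1=0 w5=0 w3=1
t2.Δ1 w7=1 w6=0 w9=1 w8=0 w0=1 clk=1 w10=0 w4=0 w1=0 w5=0 w3=1
t2.Δ2 w7=1 w6=0 w9=1 w8=0 w0=1 clk=1 w10=0 w4=0 w1=0 w5=0 w3=0
t2.Δ3 w7=0 w6=0 w9=1 w8=0 w0=0 clk=1 w10=0 w4=0 w1=0 w5=0 w3=0

3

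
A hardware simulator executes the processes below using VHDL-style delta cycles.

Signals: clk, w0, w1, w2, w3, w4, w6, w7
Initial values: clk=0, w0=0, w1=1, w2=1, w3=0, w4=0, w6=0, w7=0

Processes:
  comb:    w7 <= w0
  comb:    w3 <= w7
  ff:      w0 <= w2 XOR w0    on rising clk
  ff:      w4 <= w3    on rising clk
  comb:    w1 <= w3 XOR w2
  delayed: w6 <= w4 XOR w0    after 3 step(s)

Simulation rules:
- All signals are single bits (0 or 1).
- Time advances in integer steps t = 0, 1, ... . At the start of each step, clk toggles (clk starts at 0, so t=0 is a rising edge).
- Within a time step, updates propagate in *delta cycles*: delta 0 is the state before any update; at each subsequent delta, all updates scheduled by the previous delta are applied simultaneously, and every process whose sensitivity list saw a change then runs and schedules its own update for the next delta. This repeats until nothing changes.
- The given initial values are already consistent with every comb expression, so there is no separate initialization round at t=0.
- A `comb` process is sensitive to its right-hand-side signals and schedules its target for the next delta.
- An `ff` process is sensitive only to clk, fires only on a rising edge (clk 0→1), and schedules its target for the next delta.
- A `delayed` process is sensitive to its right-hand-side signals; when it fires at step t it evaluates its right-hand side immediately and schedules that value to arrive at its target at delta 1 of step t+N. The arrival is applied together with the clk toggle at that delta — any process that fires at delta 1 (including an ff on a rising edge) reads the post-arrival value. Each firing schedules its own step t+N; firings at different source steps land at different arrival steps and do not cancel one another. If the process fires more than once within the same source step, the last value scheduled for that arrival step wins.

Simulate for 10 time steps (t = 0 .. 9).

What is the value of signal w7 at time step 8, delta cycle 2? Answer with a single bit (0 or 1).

0

[bits: w3,w1,w6,w2,w4,clk,w0,w7]
t=0: Δ0=01010000 Δ1=01010100 Δ2=01010110 Δ3=01010111 Δ4=11010111 Δ5=10010111 | 5Δ
t=1: Δ0=10010111 Δ1=10010011 | 1Δ
t=2: Δ0=10010011 Δ1=10010111 Δ2=10011101 Δ3=10011100 Δ4=00011100 Δ5=01011100 | 5Δ
t=3: Δ0=01011100 Δ1=01111000 | 1Δ
t=4: Δ0=01111000 Δ1=01111100 Δ2=01110110 Δ3=01110111 Δ4=11110111 Δ5=10110111 | 5Δ
t=5: Δ0=10110111 Δ1=10110011 | 1Δ
t=6: Δ0=10110011 Δ1=10110111 Δ2=10111101 Δ3=10111100 Δ4=00111100 Δ5=01111100 | 5Δ
t=7: Δ0=01111100 Δ1=01111000 | 1Δ
t=8: Δ0=01111000 Δ1=01111100 Δ2=01110110 Δ3=01110111 Δ4=11110111 Δ5=10110111 | 5Δ
t=9: Δ0=10110111 Δ1=10110011 | 1Δ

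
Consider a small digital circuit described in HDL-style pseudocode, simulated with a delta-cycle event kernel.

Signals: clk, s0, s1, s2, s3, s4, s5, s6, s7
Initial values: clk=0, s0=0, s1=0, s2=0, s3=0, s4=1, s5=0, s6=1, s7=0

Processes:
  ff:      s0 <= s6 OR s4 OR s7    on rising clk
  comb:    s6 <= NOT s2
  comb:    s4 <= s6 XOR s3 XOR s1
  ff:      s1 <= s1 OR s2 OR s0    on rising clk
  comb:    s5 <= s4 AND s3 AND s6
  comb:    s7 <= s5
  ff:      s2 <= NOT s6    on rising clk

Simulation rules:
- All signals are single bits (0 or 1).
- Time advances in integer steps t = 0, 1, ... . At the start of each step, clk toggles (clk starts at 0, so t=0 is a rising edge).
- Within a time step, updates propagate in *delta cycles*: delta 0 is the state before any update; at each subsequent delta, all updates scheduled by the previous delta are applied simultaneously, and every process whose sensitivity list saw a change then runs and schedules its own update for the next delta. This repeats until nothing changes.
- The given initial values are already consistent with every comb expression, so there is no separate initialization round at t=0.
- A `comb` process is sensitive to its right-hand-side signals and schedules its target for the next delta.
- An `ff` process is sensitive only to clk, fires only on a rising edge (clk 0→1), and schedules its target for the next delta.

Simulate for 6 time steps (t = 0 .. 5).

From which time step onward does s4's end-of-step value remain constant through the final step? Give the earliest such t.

2

t0.Δ0 s1=0 s7=0 s5=0 s6=1 s0=0 clk=0 s4=1 s3=0 s2=0
t0.Δ1 s1=0 s7=0 s5=0 s6=1 s0=0 clk=1 s4=1 s3=0 s2=0
t0.Δ2 s1=0 s7=0 s5=0 s6=1 s0=1 clk=1 s4=1 s3=0 s2=0
t1.Δ0 s1=0 s7=0 s5=0 s6=1 s0=1 clk=1 s4=1 s3=0 s2=0
t1.Δ1 s1=0 s7=0 s5=0 s6=1 s0=1 clk=0 s4=1 s3=0 s2=0
t2.Δ0 s1=0 s7=0 s5=0 s6=1 s0=1 clk=0 s4=1 s3=0 s2=0
t2.Δ1 s1=0 s7=0 s5=0 s6=1 s0=1 clk=1 s4=1 s3=0 s2=0
t2.Δ2 s1=1 s7=0 s5=0 s6=1 s0=1 clk=1 s4=1 s3=0 s2=0
t2.Δ3 s1=1 s7=0 s5=0 s6=1 s0=1 clk=1 s4=0 s3=0 s2=0
t3.Δ0 s1=1 s7=0 s5=0 s6=1 s0=1 clk=1 s4=0 s3=0 s2=0
t3.Δ1 s1=1 s7=0 s5=0 s6=1 s0=1 clk=0 s4=0 s3=0 s2=0
t4.Δ0 s1=1 s7=0 s5=0 s6=1 s0=1 clk=0 s4=0 s3=0 s2=0
t4.Δ1 s1=1 s7=0 s5=0 s6=1 s0=1 clk=1 s4=0 s3=0 s2=0
t5.Δ0 s1=1 s7=0 s5=0 s6=1 s0=1 clk=1 s4=0 s3=0 s2=0
t5.Δ1 s1=1 s7=0 s5=0 s6=1 s0=1 clk=0 s4=0 s3=0 s2=0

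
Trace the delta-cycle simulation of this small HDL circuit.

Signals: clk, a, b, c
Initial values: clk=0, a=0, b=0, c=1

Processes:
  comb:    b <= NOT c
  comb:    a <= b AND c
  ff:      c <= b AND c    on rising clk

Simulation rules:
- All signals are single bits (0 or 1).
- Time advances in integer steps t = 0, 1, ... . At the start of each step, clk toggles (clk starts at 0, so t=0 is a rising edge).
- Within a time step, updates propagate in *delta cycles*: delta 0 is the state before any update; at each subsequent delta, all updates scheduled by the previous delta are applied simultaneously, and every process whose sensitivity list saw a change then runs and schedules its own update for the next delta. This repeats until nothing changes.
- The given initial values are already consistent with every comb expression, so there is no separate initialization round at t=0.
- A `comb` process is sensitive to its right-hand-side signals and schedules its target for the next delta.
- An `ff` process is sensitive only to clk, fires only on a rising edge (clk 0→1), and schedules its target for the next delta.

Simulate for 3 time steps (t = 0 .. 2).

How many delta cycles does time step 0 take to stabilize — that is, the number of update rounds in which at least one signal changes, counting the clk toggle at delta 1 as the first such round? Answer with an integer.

t=0 Δ0: b=0 a=0 c=1 clk=0
  Δ1: clk:0→1
  Δ2: c:1→0
  Δ3: b:0→1
  (3Δ to stable)
t=1 Δ0: b=1 a=0 c=0 clk=1
  Δ1: clk:1→0
  (1Δ to stable)
t=2 Δ0: b=1 a=0 c=0 clk=0
  Δ1: clk:0→1
  (1Δ to stable)

3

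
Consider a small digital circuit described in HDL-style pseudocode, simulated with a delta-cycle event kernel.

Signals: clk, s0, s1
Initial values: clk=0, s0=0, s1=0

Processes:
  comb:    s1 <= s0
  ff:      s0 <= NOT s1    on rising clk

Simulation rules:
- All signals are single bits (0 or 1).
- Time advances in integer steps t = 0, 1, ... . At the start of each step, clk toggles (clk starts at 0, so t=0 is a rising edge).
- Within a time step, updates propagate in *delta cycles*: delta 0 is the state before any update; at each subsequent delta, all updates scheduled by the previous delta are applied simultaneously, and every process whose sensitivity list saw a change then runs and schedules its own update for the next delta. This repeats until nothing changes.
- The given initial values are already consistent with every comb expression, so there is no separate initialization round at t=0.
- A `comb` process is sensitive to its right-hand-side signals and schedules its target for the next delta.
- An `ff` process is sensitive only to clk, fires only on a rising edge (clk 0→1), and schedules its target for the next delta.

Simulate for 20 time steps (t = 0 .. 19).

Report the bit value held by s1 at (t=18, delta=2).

t=0 Δ0: s0=0 clk=0 s1=0
  Δ1: clk:0→1
  Δ2: s0:0→1
  Δ3: s1:0→1
  (3Δ to stable)
t=1 Δ0: s0=1 clk=1 s1=1
  Δ1: clk:1→0
  (1Δ to stable)
t=2 Δ0: s0=1 clk=0 s1=1
  Δ1: clk:0→1
  Δ2: s0:1→0
  Δ3: s1:1→0
  (3Δ to stable)
t=3 Δ0: s0=0 clk=1 s1=0
  Δ1: clk:1→0
  (1Δ to stable)
t=4 Δ0: s0=0 clk=0 s1=0
  Δ1: clk:0→1
  Δ2: s0:0→1
  Δ3: s1:0→1
  (3Δ to stable)
t=5 Δ0: s0=1 clk=1 s1=1
  Δ1: clk:1→0
  (1Δ to stable)
t=6 Δ0: s0=1 clk=0 s1=1
  Δ1: clk:0→1
  Δ2: s0:1→0
  Δ3: s1:1→0
  (3Δ to stable)
t=7 Δ0: s0=0 clk=1 s1=0
  Δ1: clk:1→0
  (1Δ to stable)
t=8 Δ0: s0=0 clk=0 s1=0
  Δ1: clk:0→1
  Δ2: s0:0→1
  Δ3: s1:0→1
  (3Δ to stable)
t=9 Δ0: s0=1 clk=1 s1=1
  Δ1: clk:1→0
  (1Δ to stable)
t=10 Δ0: s0=1 clk=0 s1=1
  Δ1: clk:0→1
  Δ2: s0:1→0
  Δ3: s1:1→0
  (3Δ to stable)
t=11 Δ0: s0=0 clk=1 s1=0
  Δ1: clk:1→0
  (1Δ to stable)
t=12 Δ0: s0=0 clk=0 s1=0
  Δ1: clk:0→1
  Δ2: s0:0→1
  Δ3: s1:0→1
  (3Δ to stable)
t=13 Δ0: s0=1 clk=1 s1=1
  Δ1: clk:1→0
  (1Δ to stable)
t=14 Δ0: s0=1 clk=0 s1=1
  Δ1: clk:0→1
  Δ2: s0:1→0
  Δ3: s1:1→0
  (3Δ to stable)
t=15 Δ0: s0=0 clk=1 s1=0
  Δ1: clk:1→0
  (1Δ to stable)
t=16 Δ0: s0=0 clk=0 s1=0
  Δ1: clk:0→1
  Δ2: s0:0→1
  Δ3: s1:0→1
  (3Δ to stable)
t=17 Δ0: s0=1 clk=1 s1=1
  Δ1: clk:1→0
  (1Δ to stable)
t=18 Δ0: s0=1 clk=0 s1=1
  Δ1: clk:0→1
  Δ2: s0:1→0
  Δ3: s1:1→0
  (3Δ to stable)
t=19 Δ0: s0=0 clk=1 s1=0
  Δ1: clk:1→0
  (1Δ to stable)

1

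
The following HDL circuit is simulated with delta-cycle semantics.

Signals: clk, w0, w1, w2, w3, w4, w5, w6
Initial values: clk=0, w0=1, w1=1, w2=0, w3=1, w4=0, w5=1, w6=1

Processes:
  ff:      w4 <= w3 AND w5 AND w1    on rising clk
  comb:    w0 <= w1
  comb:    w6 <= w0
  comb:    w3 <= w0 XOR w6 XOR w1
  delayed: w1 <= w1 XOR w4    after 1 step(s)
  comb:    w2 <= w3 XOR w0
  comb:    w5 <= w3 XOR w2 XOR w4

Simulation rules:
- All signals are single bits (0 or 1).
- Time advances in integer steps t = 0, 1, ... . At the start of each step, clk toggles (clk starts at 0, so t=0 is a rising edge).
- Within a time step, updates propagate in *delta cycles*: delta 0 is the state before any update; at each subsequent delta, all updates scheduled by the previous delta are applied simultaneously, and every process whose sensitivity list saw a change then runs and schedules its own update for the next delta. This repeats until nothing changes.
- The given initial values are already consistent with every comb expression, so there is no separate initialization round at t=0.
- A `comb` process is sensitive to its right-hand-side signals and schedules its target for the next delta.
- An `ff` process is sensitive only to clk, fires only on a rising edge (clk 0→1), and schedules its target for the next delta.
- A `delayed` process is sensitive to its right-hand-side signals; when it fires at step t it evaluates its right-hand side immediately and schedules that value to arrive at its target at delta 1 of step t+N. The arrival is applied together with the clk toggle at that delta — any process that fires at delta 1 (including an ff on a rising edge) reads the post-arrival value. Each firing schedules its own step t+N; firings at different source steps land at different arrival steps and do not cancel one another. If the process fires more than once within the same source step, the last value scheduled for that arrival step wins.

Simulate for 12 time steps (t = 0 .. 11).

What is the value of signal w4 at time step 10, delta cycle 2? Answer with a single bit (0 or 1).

0

t=0 Δ0: w6=1 w2=0 w5=1 clk=0 w0=1 w4=0 w1=1 w3=1
  Δ1: clk:0→1
  Δ2: w4:0→1
  Δ3: w5:1→0
  (3Δ to stable)
t=1 Δ0: w6=1 w2=0 w5=0 clk=1 w0=1 w4=1 w1=1 w3=1
  Δ1: clk:1→0, w1:1→0
  Δ2: w0:1→0, w3:1→0
  Δ3: w6:1→0, w5:0→1, w3:0→1
  Δ4: w2:0→1, w5:1→0, w3:1→0
  Δ5: w2:1→0
  Δ6: w5:0→1
  (6Δ to stable)
t=2 Δ0: w6=0 w2=0 w5=1 clk=0 w0=0 w4=1 w1=0 w3=0
  Δ1: clk:0→1, w1:0→1
  Δ2: w0:0→1, w4:1→0, w3:0→1
  Δ3: w6:0→1, w3:1→0
  Δ4: w2:0→1, w5:1→0, w3:0→1
  Δ5: w2:1→0
  Δ6: w5:0→1
  (6Δ to stable)
t=3 Δ0: w6=1 w2=0 w5=1 clk=1 w0=1 w4=0 w1=1 w3=1
  Δ1: clk:1→0
  (1Δ to stable)
t=4 Δ0: w6=1 w2=0 w5=1 clk=0 w0=1 w4=0 w1=1 w3=1
  Δ1: clk:0→1
  Δ2: w4:0→1
  Δ3: w5:1→0
  (3Δ to stable)
t=5 Δ0: w6=1 w2=0 w5=0 clk=1 w0=1 w4=1 w1=1 w3=1
  Δ1: clk:1→0, w1:1→0
  Δ2: w0:1→0, w3:1→0
  Δ3: w6:1→0, w5:0→1, w3:0→1
  Δ4: w2:0→1, w5:1→0, w3:1→0
  Δ5: w2:1→0
  Δ6: w5:0→1
  (6Δ to stable)
t=6 Δ0: w6=0 w2=0 w5=1 clk=0 w0=0 w4=1 w1=0 w3=0
  Δ1: clk:0→1, w1:0→1
  Δ2: w0:0→1, w4:1→0, w3:0→1
  Δ3: w6:0→1, w3:1→0
  Δ4: w2:0→1, w5:1→0, w3:0→1
  Δ5: w2:1→0
  Δ6: w5:0→1
  (6Δ to stable)
t=7 Δ0: w6=1 w2=0 w5=1 clk=1 w0=1 w4=0 w1=1 w3=1
  Δ1: clk:1→0
  (1Δ to stable)
t=8 Δ0: w6=1 w2=0 w5=1 clk=0 w0=1 w4=0 w1=1 w3=1
  Δ1: clk:0→1
  Δ2: w4:0→1
  Δ3: w5:1→0
  (3Δ to stable)
t=9 Δ0: w6=1 w2=0 w5=0 clk=1 w0=1 w4=1 w1=1 w3=1
  Δ1: clk:1→0, w1:1→0
  Δ2: w0:1→0, w3:1→0
  Δ3: w6:1→0, w5:0→1, w3:0→1
  Δ4: w2:0→1, w5:1→0, w3:1→0
  Δ5: w2:1→0
  Δ6: w5:0→1
  (6Δ to stable)
t=10 Δ0: w6=0 w2=0 w5=1 clk=0 w0=0 w4=1 w1=0 w3=0
  Δ1: clk:0→1, w1:0→1
  Δ2: w0:0→1, w4:1→0, w3:0→1
  Δ3: w6:0→1, w3:1→0
  Δ4: w2:0→1, w5:1→0, w3:0→1
  Δ5: w2:1→0
  Δ6: w5:0→1
  (6Δ to stable)
t=11 Δ0: w6=1 w2=0 w5=1 clk=1 w0=1 w4=0 w1=1 w3=1
  Δ1: clk:1→0
  (1Δ to stable)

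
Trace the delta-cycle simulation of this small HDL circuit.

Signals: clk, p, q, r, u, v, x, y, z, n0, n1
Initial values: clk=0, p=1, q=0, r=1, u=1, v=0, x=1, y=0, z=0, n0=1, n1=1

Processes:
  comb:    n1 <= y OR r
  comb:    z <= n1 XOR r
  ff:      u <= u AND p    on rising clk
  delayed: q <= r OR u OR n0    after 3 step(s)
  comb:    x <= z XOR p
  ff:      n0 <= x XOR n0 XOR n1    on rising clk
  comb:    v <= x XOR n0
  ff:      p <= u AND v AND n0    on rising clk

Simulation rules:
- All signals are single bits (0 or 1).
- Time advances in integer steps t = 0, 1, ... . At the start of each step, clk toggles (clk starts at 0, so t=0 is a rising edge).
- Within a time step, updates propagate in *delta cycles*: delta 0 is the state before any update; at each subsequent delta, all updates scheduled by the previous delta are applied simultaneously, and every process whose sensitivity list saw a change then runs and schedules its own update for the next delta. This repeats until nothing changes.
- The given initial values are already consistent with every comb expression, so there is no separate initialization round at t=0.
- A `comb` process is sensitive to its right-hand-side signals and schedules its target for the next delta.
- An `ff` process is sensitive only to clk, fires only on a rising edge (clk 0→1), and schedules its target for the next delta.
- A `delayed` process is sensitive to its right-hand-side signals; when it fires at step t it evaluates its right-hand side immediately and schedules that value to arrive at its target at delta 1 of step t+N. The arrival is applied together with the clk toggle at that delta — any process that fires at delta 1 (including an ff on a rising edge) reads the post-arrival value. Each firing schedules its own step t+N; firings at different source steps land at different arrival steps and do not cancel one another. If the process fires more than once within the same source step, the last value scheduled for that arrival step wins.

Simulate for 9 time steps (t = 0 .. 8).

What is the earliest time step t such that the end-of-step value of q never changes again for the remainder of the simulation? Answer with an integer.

[bits: y,n0,u,n1,q,z,v,x,r,clk,p]
t=0: Δ0=01110001101 Δ1=01110001111 Δ2=01110001110 Δ3=01110000110 Δ4=01110010110 | 4Δ
t=1: Δ0=01110010110 Δ1=01110010100 | 1Δ
t=2: Δ0=01110010100 Δ1=01110010110 Δ2=00010010111 Δ3=00010001111 Δ4=00010011111 | 4Δ
t=3: Δ0=00010011111 Δ1=00010011101 | 1Δ
t=4: Δ0=00010011101 Δ1=00010011111 Δ2=00010011110 Δ3=00010010110 Δ4=00010000110 | 4Δ
t=5: Δ0=00010000110 Δ1=00011000100 | 1Δ
t=6: Δ0=00011000100 Δ1=00011000110 Δ2=01011000110 Δ3=01011010110 | 3Δ
t=7: Δ0=01011010110 Δ1=01011010100 | 1Δ
t=8: Δ0=01011010100 Δ1=01011010110 Δ2=00011010110 Δ3=00011000110 | 3Δ

5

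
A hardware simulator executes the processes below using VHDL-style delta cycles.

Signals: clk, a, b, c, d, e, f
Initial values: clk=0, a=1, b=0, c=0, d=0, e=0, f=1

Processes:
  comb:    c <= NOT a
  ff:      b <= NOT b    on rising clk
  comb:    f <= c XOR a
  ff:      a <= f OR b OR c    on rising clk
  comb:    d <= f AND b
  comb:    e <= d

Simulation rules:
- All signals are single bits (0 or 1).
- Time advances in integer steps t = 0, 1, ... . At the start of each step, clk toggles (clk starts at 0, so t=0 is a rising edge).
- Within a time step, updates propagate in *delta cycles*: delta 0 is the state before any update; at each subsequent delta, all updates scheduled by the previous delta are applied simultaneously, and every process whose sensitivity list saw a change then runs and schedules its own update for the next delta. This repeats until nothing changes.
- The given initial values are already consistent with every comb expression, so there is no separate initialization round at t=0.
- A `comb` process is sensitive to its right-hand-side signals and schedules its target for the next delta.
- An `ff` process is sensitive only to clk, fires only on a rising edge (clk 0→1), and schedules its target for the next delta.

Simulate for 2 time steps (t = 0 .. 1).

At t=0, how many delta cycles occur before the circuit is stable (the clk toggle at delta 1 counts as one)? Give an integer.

t0.Δ0 clk=0 a=1 c=0 e=0 f=1 b=0 d=0
t0.Δ1 clk=1 a=1 c=0 e=0 f=1 b=0 d=0
t0.Δ2 clk=1 a=1 c=0 e=0 f=1 b=1 d=0
t0.Δ3 clk=1 a=1 c=0 e=0 f=1 b=1 d=1
t0.Δ4 clk=1 a=1 c=0 e=1 f=1 b=1 d=1
t1.Δ0 clk=1 a=1 c=0 e=1 f=1 b=1 d=1
t1.Δ1 clk=0 a=1 c=0 e=1 f=1 b=1 d=1

4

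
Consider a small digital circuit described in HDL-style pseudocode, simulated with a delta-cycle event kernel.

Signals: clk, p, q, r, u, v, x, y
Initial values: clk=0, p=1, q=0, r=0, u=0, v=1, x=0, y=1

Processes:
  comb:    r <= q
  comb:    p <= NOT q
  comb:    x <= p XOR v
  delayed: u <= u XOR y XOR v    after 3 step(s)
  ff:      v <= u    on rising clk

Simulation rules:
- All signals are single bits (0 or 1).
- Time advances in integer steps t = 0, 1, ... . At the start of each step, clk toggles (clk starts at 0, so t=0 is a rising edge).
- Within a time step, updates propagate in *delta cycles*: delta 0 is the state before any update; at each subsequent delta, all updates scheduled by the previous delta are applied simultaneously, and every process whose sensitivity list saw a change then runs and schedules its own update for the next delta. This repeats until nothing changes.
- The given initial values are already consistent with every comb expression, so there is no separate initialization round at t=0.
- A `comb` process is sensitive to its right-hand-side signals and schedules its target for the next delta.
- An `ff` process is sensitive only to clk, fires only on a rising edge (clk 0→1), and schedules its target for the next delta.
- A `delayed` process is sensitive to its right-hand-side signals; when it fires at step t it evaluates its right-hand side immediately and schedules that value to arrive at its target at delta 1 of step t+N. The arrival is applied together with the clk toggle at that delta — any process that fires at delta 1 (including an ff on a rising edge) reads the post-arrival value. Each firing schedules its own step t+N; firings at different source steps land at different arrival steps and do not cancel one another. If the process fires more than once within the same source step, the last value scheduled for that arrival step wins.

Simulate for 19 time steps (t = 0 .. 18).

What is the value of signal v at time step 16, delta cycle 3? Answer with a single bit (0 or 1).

1

[bits: p,x,y,q,u,clk,v,r]
t=0: Δ0=10100010 Δ1=10100110 Δ2=10100100 Δ3=11100100 | 3Δ
t=1: Δ0=11100100 Δ1=11100000 | 1Δ
t=2: Δ0=11100000 Δ1=11100100 | 1Δ
t=3: Δ0=11100100 Δ1=11101000 | 1Δ
t=4: Δ0=11101000 Δ1=11101100 Δ2=11101110 Δ3=10101110 | 3Δ
t=5: Δ0=10101110 Δ1=10101010 | 1Δ
t=6: Δ0=10101010 Δ1=10100110 Δ2=10100100 Δ3=11100100 | 3Δ
t=7: Δ0=11100100 Δ1=11101000 | 1Δ
t=8: Δ0=11101000 Δ1=11101100 Δ2=11101110 Δ3=10101110 | 3Δ
t=9: Δ0=10101110 Δ1=10101010 | 1Δ
t=10: Δ0=10101010 Δ1=10100110 Δ2=10100100 Δ3=11100100 | 3Δ
t=11: Δ0=11100100 Δ1=11101000 | 1Δ
t=12: Δ0=11101000 Δ1=11101100 Δ2=11101110 Δ3=10101110 | 3Δ
t=13: Δ0=10101110 Δ1=10101010 | 1Δ
t=14: Δ0=10101010 Δ1=10100110 Δ2=10100100 Δ3=11100100 | 3Δ
t=15: Δ0=11100100 Δ1=11101000 | 1Δ
t=16: Δ0=11101000 Δ1=11101100 Δ2=11101110 Δ3=10101110 | 3Δ
t=17: Δ0=10101110 Δ1=10101010 | 1Δ
t=18: Δ0=10101010 Δ1=10100110 Δ2=10100100 Δ3=11100100 | 3Δ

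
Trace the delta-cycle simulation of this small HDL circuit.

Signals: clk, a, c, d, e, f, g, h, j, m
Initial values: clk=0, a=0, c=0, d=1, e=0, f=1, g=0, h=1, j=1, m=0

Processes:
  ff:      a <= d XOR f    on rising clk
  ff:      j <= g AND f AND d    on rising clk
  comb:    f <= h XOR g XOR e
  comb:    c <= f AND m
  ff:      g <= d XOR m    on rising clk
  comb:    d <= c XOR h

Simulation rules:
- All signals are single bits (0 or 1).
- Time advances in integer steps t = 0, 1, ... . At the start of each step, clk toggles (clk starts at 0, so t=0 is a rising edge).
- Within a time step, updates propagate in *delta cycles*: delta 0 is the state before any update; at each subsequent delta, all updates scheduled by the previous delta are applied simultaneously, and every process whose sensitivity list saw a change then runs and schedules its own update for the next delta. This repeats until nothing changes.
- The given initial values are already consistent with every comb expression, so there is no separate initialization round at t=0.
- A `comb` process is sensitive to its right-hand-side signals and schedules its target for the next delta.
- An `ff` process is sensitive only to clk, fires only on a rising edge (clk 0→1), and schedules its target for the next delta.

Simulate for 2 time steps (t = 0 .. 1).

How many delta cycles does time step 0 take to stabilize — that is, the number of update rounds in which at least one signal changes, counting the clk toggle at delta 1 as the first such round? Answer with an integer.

[bits: h,e,a,m,d,f,j,g,c,clk]
t=0: Δ0=1000111000 Δ1=1000111001 Δ2=1000110101 Δ3=1000100101 | 3Δ
t=1: Δ0=1000100101 Δ1=1000100100 | 1Δ

3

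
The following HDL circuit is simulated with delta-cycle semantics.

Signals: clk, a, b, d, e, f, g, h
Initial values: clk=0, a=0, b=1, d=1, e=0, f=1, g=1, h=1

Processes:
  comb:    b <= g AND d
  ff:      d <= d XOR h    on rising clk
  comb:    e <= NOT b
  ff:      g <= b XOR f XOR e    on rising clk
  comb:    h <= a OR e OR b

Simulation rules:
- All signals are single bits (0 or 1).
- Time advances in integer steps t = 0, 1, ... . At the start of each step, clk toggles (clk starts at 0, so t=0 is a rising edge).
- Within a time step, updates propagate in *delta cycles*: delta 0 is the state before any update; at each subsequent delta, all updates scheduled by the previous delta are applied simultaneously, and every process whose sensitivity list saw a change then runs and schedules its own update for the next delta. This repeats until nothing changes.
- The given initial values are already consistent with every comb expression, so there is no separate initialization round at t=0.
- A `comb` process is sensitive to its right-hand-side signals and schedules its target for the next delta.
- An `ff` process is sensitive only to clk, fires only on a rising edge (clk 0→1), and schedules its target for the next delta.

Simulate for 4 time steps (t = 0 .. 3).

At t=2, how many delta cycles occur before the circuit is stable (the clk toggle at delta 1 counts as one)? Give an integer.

2

t=0 Δ0: e=0 f=1 b=1 clk=0 h=1 g=1 d=1 a=0
  Δ1: clk:0→1
  Δ2: g:1→0, d:1→0
  Δ3: b:1→0
  Δ4: e:0→1, h:1→0
  Δ5: h:0→1
  (5Δ to stable)
t=1 Δ0: e=1 f=1 b=0 clk=1 h=1 g=0 d=0 a=0
  Δ1: clk:1→0
  (1Δ to stable)
t=2 Δ0: e=1 f=1 b=0 clk=0 h=1 g=0 d=0 a=0
  Δ1: clk:0→1
  Δ2: d:0→1
  (2Δ to stable)
t=3 Δ0: e=1 f=1 b=0 clk=1 h=1 g=0 d=1 a=0
  Δ1: clk:1→0
  (1Δ to stable)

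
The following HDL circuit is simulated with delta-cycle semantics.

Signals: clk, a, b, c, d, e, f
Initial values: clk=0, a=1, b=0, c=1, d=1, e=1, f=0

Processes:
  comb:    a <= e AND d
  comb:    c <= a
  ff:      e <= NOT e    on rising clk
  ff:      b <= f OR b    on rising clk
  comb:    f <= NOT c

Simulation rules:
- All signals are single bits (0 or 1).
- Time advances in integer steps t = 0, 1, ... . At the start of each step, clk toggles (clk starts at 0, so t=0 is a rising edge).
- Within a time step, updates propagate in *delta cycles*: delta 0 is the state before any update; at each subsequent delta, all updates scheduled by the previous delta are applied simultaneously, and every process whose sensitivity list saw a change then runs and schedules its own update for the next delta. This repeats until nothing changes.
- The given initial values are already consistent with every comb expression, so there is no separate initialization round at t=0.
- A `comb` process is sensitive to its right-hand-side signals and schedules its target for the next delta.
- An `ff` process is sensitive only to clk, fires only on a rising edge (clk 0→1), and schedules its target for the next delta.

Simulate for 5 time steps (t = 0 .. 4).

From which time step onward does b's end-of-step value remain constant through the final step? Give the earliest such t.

2

t=0 Δ0: f=0 e=1 clk=0 a=1 b=0 d=1 c=1
  Δ1: clk:0→1
  Δ2: e:1→0
  Δ3: a:1→0
  Δ4: c:1→0
  Δ5: f:0→1
  (5Δ to stable)
t=1 Δ0: f=1 e=0 clk=1 a=0 b=0 d=1 c=0
  Δ1: clk:1→0
  (1Δ to stable)
t=2 Δ0: f=1 e=0 clk=0 a=0 b=0 d=1 c=0
  Δ1: clk:0→1
  Δ2: e:0→1, b:0→1
  Δ3: a:0→1
  Δ4: c:0→1
  Δ5: f:1→0
  (5Δ to stable)
t=3 Δ0: f=0 e=1 clk=1 a=1 b=1 d=1 c=1
  Δ1: clk:1→0
  (1Δ to stable)
t=4 Δ0: f=0 e=1 clk=0 a=1 b=1 d=1 c=1
  Δ1: clk:0→1
  Δ2: e:1→0
  Δ3: a:1→0
  Δ4: c:1→0
  Δ5: f:0→1
  (5Δ to stable)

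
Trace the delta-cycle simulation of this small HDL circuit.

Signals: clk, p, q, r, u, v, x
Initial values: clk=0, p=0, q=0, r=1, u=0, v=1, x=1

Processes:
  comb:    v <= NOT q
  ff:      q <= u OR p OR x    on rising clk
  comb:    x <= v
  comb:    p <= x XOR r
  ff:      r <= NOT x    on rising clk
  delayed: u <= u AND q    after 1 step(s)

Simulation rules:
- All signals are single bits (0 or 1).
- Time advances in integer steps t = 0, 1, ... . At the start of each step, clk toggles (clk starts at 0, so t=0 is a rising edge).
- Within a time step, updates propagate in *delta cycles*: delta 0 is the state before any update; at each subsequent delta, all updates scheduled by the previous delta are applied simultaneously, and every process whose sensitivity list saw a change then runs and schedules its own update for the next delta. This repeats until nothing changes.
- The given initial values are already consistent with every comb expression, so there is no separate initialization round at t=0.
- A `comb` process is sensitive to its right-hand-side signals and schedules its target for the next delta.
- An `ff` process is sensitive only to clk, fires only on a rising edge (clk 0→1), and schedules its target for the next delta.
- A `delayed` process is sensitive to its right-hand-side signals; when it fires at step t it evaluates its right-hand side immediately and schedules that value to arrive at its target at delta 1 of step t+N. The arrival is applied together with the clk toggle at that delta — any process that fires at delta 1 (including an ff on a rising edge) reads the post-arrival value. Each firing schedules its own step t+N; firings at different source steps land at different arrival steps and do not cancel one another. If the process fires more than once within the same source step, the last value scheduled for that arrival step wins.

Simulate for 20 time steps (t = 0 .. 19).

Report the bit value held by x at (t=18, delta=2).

0

t=0 Δ0: r=1 q=0 clk=0 u=0 x=1 v=1 p=0
  Δ1: clk:0→1
  Δ2: r:1→0, q:0→1
  Δ3: v:1→0, p:0→1
  Δ4: x:1→0
  Δ5: p:1→0
  (5Δ to stable)
t=1 Δ0: r=0 q=1 clk=1 u=0 x=0 v=0 p=0
  Δ1: clk:1→0
  (1Δ to stable)
t=2 Δ0: r=0 q=1 clk=0 u=0 x=0 v=0 p=0
  Δ1: clk:0→1
  Δ2: r:0→1, q:1→0
  Δ3: v:0→1, p:0→1
  Δ4: x:0→1
  Δ5: p:1→0
  (5Δ to stable)
t=3 Δ0: r=1 q=0 clk=1 u=0 x=1 v=1 p=0
  Δ1: clk:1→0
  (1Δ to stable)
t=4 Δ0: r=1 q=0 clk=0 u=0 x=1 v=1 p=0
  Δ1: clk:0→1
  Δ2: r:1→0, q:0→1
  Δ3: v:1→0, p:0→1
  Δ4: x:1→0
  Δ5: p:1→0
  (5Δ to stable)
t=5 Δ0: r=0 q=1 clk=1 u=0 x=0 v=0 p=0
  Δ1: clk:1→0
  (1Δ to stable)
t=6 Δ0: r=0 q=1 clk=0 u=0 x=0 v=0 p=0
  Δ1: clk:0→1
  Δ2: r:0→1, q:1→0
  Δ3: v:0→1, p:0→1
  Δ4: x:0→1
  Δ5: p:1→0
  (5Δ to stable)
t=7 Δ0: r=1 q=0 clk=1 u=0 x=1 v=1 p=0
  Δ1: clk:1→0
  (1Δ to stable)
t=8 Δ0: r=1 q=0 clk=0 u=0 x=1 v=1 p=0
  Δ1: clk:0→1
  Δ2: r:1→0, q:0→1
  Δ3: v:1→0, p:0→1
  Δ4: x:1→0
  Δ5: p:1→0
  (5Δ to stable)
t=9 Δ0: r=0 q=1 clk=1 u=0 x=0 v=0 p=0
  Δ1: clk:1→0
  (1Δ to stable)
t=10 Δ0: r=0 q=1 clk=0 u=0 x=0 v=0 p=0
  Δ1: clk:0→1
  Δ2: r:0→1, q:1→0
  Δ3: v:0→1, p:0→1
  Δ4: x:0→1
  Δ5: p:1→0
  (5Δ to stable)
t=11 Δ0: r=1 q=0 clk=1 u=0 x=1 v=1 p=0
  Δ1: clk:1→0
  (1Δ to stable)
t=12 Δ0: r=1 q=0 clk=0 u=0 x=1 v=1 p=0
  Δ1: clk:0→1
  Δ2: r:1→0, q:0→1
  Δ3: v:1→0, p:0→1
  Δ4: x:1→0
  Δ5: p:1→0
  (5Δ to stable)
t=13 Δ0: r=0 q=1 clk=1 u=0 x=0 v=0 p=0
  Δ1: clk:1→0
  (1Δ to stable)
t=14 Δ0: r=0 q=1 clk=0 u=0 x=0 v=0 p=0
  Δ1: clk:0→1
  Δ2: r:0→1, q:1→0
  Δ3: v:0→1, p:0→1
  Δ4: x:0→1
  Δ5: p:1→0
  (5Δ to stable)
t=15 Δ0: r=1 q=0 clk=1 u=0 x=1 v=1 p=0
  Δ1: clk:1→0
  (1Δ to stable)
t=16 Δ0: r=1 q=0 clk=0 u=0 x=1 v=1 p=0
  Δ1: clk:0→1
  Δ2: r:1→0, q:0→1
  Δ3: v:1→0, p:0→1
  Δ4: x:1→0
  Δ5: p:1→0
  (5Δ to stable)
t=17 Δ0: r=0 q=1 clk=1 u=0 x=0 v=0 p=0
  Δ1: clk:1→0
  (1Δ to stable)
t=18 Δ0: r=0 q=1 clk=0 u=0 x=0 v=0 p=0
  Δ1: clk:0→1
  Δ2: r:0→1, q:1→0
  Δ3: v:0→1, p:0→1
  Δ4: x:0→1
  Δ5: p:1→0
  (5Δ to stable)
t=19 Δ0: r=1 q=0 clk=1 u=0 x=1 v=1 p=0
  Δ1: clk:1→0
  (1Δ to stable)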